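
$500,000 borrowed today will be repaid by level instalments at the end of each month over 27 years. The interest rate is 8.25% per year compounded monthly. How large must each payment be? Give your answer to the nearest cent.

$3,856.39

Level ordinary annuity; solve PV = PMT × [(1 − (1+r)^−n)/r] for PMT.
Periodic rate r = 0.0825/12 per month; n is counted in months.
With n = 324: PMT = 500,000 / ([(1 − (1+r)^−n)/r]) = $3,856.39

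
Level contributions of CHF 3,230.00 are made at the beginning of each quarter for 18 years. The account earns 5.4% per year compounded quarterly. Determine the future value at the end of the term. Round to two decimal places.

CHF 394,310.26

This is an annuity due: 72 deposits of CHF 3,230.00 at the beginning of each quarter.
Periodic rate r = 0.054/4 per quarter; n is counted in quarters.
FV = PMT × [((1+r)^n − 1)/r] × (1+r) = 3,230 × [(1+r)^72 − 1] / r × (1+r) = CHF 394,310.26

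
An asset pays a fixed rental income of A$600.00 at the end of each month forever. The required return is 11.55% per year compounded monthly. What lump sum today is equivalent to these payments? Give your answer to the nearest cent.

A$62,337.66

Periodic rate r = 0.1155/12 per month.
Level perpetuity: PV = PMT / r = 600 / (0.1155/12) = A$62,337.66.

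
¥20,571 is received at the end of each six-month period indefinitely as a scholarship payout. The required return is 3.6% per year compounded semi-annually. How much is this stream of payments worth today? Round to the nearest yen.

Periodic rate r = 0.036/2 per half-year.
Level perpetuity: PV = PMT / r = 20,571 / (0.036/2) = ¥1,142,833.

¥1,142,833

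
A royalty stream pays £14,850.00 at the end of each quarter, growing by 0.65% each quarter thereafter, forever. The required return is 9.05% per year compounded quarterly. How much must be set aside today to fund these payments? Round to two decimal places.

Periodic rate r = 0.0905/4 per quarter.
Growing perpetuity (Gordon): PV = PMT₁ / (r − g) = 14,850 / (r − 0.0065) = £920,930.23.

£920,930.23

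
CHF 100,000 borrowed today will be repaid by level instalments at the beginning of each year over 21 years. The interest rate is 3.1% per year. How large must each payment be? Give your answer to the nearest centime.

CHF 6,352.90

Level annuity due; solve PV = PMT × [(1 − (1+r)^−n)/r] × (1+r) for PMT.
Periodic rate r = 0.031 per year.
With n = 21: PMT = 100,000 / ([(1 − (1+r)^−n)/r] × (1+r)) = CHF 6,352.90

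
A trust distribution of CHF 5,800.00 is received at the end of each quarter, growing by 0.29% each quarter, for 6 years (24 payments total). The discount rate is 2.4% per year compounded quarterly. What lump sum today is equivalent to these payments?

CHF 133,575.36

Periodic rate r = 0.024/4 per quarter; n is counted in quarters.
Growing ordinary annuity: PV = PMT₁ × [1 − ((1+g)/(1+r))^n] / (r − g) = 5,800 × [1 − ((1+0.0029)/(1+r))^24] / (r − 0.0029) = CHF 133,575.36.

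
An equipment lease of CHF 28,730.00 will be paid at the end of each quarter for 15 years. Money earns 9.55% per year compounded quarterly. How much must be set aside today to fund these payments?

This is an ordinary annuity: 60 payments of CHF 28,730.00 at the end of each quarter.
Periodic rate r = 0.0955/4 per quarter; n is counted in quarters.
PV = PMT × [(1 − (1+r)^−n)/r] = 28,730 × [1 − (1+r)^−60] / r = CHF 911,220.95

CHF 911,220.95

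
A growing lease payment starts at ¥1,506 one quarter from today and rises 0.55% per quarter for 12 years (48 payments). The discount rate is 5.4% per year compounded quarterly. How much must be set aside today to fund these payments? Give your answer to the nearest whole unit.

Periodic rate r = 0.054/4 per quarter; n is counted in quarters.
Growing ordinary annuity: PV = PMT₁ × [1 − ((1+g)/(1+r))^n] / (r − g) = 1,506 × [1 − ((1+0.0055)/(1+r))^48] / (r − 0.0055) = ¥59,563.

¥59,563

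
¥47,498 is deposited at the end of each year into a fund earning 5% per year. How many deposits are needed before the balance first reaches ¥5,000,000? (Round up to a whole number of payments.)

Periodic rate r = 0.05 per year.
Ordinary annuity FV: 5,000,000 = 47,498 × [((1+r)^n − 1)/r].
(1+r)^n = 1 + 5,000,000 × r / 47,498, so n = ln(1 + 5,000,000·r/47,498) / ln(1+r) = 37.60.
Round up to a whole number of payments: n = 38.

38 payments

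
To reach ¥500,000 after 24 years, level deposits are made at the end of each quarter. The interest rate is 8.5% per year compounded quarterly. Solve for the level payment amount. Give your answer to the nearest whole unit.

¥1,628

Level ordinary annuity; solve FV = PMT × [((1+r)^n − 1)/r] for PMT.
Periodic rate r = 0.085/4 per quarter; n is counted in quarters.
With n = 96: PMT = 500,000 / ([((1+r)^n − 1)/r]) = ¥1,628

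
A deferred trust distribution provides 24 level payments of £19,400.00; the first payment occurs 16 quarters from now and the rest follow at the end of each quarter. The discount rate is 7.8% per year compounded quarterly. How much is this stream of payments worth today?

Ordinary annuity of 24 payments, first payment at period 16.
Periodic rate r = 0.078/4 per quarter; n is counted in quarters.
The ordinary-annuity PV formula values the stream one period before the first payment (period 15); discount that back 15 periods:
PV₀ = 19,400 × [1 − (1+r)^−24] / r × (1+r)^−15 = £276,209.05

£276,209.05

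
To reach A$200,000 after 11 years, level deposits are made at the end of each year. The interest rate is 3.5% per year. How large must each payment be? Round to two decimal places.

Level ordinary annuity; solve FV = PMT × [((1+r)^n − 1)/r] for PMT.
Periodic rate r = 0.035 per year.
With n = 11: PMT = 200,000 / ([((1+r)^n − 1)/r]) = A$15,218.39

A$15,218.39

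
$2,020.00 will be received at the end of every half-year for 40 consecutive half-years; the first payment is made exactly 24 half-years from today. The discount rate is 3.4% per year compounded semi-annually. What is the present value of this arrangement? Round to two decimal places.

Ordinary annuity of 40 payments, first payment at period 24.
Periodic rate r = 0.034/2 per half-year; n is counted in half-years.
The ordinary-annuity PV formula values the stream one period before the first payment (period 23); discount that back 23 periods:
PV₀ = 2,020 × [1 − (1+r)^−40] / r × (1+r)^−23 = $39,549.51

$39,549.51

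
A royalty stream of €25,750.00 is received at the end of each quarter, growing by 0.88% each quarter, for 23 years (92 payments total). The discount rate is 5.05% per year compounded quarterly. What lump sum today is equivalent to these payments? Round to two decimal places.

€1,979,361.12

Periodic rate r = 0.0505/4 per quarter; n is counted in quarters.
Growing ordinary annuity: PV = PMT₁ × [1 − ((1+g)/(1+r))^n] / (r − g) = 25,750 × [1 − ((1+0.0088)/(1+r))^92] / (r − 0.0088) = €1,979,361.12.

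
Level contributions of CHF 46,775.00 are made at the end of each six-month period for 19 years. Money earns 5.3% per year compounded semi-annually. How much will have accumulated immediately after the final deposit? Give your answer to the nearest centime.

CHF 3,003,695.28

This is an ordinary annuity: 38 deposits of CHF 46,775.00 at the end of each six-month period.
Periodic rate r = 0.053/2 per half-year; n is counted in half-years.
FV = PMT × [((1+r)^n − 1)/r] = 46,775 × [(1+r)^38 − 1] / r = CHF 3,003,695.28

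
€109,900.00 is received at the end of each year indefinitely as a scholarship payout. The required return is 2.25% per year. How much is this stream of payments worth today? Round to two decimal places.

€4,884,444.44

Periodic rate r = 0.0225 per year.
Level perpetuity: PV = PMT / r = 109,900 / (0.0225) = €4,884,444.44.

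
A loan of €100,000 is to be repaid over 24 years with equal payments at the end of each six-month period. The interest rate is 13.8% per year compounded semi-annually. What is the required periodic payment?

€7,192.38

Level ordinary annuity; solve PV = PMT × [(1 − (1+r)^−n)/r] for PMT.
Periodic rate r = 0.138/2 per half-year; n is counted in half-years.
With n = 48: PMT = 100,000 / ([(1 − (1+r)^−n)/r]) = €7,192.38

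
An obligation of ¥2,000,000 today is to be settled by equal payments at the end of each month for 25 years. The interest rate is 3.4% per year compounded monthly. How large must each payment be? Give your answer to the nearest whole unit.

Level ordinary annuity; solve PV = PMT × [(1 − (1+r)^−n)/r] for PMT.
Periodic rate r = 0.034/12 per month; n is counted in months.
With n = 300: PMT = 2,000,000 / ([(1 − (1+r)^−n)/r]) = ¥9,906

¥9,906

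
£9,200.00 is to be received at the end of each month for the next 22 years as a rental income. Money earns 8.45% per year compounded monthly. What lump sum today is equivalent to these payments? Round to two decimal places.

£1,101,587.06

This is an ordinary annuity: 264 payments of £9,200.00 at the end of each month.
Periodic rate r = 0.0845/12 per month; n is counted in months.
PV = PMT × [(1 − (1+r)^−n)/r] = 9,200 × [1 − (1+r)^−264] / r = £1,101,587.06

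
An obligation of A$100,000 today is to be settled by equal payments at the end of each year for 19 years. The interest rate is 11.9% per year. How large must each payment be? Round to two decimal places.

A$13,493.50

Level ordinary annuity; solve PV = PMT × [(1 − (1+r)^−n)/r] for PMT.
Periodic rate r = 0.119 per year.
With n = 19: PMT = 100,000 / ([(1 − (1+r)^−n)/r]) = A$13,493.50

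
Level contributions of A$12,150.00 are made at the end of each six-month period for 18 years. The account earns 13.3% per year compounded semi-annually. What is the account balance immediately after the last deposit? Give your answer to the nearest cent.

A$1,672,300.37

This is an ordinary annuity: 36 deposits of A$12,150.00 at the end of each six-month period.
Periodic rate r = 0.133/2 per half-year; n is counted in half-years.
FV = PMT × [((1+r)^n − 1)/r] = 12,150 × [(1+r)^36 − 1] / r = A$1,672,300.37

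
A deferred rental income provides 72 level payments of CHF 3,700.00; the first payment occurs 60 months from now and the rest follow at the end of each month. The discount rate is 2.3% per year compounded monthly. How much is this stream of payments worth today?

CHF 222,054.79

Ordinary annuity of 72 payments, first payment at period 60.
Periodic rate r = 0.023/12 per month; n is counted in months.
The ordinary-annuity PV formula values the stream one period before the first payment (period 59); discount that back 59 periods:
PV₀ = 3,700 × [1 − (1+r)^−72] / r × (1+r)^−59 = CHF 222,054.79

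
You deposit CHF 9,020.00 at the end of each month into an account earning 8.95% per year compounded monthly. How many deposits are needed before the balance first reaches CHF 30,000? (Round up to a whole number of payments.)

Periodic rate r = 0.0895/12 per month; n is counted in months.
Ordinary annuity FV: 30,000 = 9,020 × [((1+r)^n − 1)/r].
(1+r)^n = 1 + 30,000 × r / 9,020, so n = ln(1 + 30,000·r/9,020) / ln(1+r) = 3.30.
Round up to a whole number of payments: n = 4.

4 payments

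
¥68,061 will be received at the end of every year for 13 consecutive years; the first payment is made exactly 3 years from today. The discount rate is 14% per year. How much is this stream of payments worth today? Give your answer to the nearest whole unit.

Ordinary annuity of 13 payments, first payment at period 3.
Periodic rate r = 0.14 per year.
The ordinary-annuity PV formula values the stream one period before the first payment (period 2); discount that back 2 periods:
PV₀ = 68,061 × [1 − (1+r)^−13] / r × (1+r)^−2 = ¥305,969

¥305,969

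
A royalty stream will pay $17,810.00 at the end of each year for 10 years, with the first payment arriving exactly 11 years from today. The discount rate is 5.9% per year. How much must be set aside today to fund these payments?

Ordinary annuity of 10 payments, first payment at period 11.
Periodic rate r = 0.059 per year.
The ordinary-annuity PV formula values the stream one period before the first payment (period 10); discount that back 10 periods:
PV₀ = 17,810 × [1 − (1+r)^−10] / r × (1+r)^−10 = $74,241.61

$74,241.61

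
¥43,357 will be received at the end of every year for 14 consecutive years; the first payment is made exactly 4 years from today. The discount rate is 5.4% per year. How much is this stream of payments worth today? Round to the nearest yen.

Ordinary annuity of 14 payments, first payment at period 4.
Periodic rate r = 0.054 per year.
The ordinary-annuity PV formula values the stream one period before the first payment (period 3); discount that back 3 periods:
PV₀ = 43,357 × [1 − (1+r)^−14] / r × (1+r)^−3 = ¥357,336

¥357,336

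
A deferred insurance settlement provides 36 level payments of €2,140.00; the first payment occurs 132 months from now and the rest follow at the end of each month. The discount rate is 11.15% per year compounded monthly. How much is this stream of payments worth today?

€19,418.88

Ordinary annuity of 36 payments, first payment at period 132.
Periodic rate r = 0.1115/12 per month; n is counted in months.
The ordinary-annuity PV formula values the stream one period before the first payment (period 131); discount that back 131 periods:
PV₀ = 2,140 × [1 − (1+r)^−36] / r × (1+r)^−131 = €19,418.88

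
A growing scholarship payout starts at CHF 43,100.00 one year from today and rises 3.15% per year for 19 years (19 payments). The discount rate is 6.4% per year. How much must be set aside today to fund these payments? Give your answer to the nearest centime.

Periodic rate r = 0.064 per year.
Growing ordinary annuity: PV = PMT₁ × [1 − ((1+g)/(1+r))^n] / (r − g) = 43,100 × [1 − ((1+0.0315)/(1+r))^19] / (r − 0.0315) = CHF 590,593.36.

CHF 590,593.36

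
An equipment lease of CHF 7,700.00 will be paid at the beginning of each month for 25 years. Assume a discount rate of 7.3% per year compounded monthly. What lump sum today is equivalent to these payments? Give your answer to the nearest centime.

This is an annuity due: 300 payments of CHF 7,700.00 at the beginning of each month.
Periodic rate r = 0.073/12 per month; n is counted in months.
PV = PMT × [(1 − (1+r)^−n)/r] × (1+r) = 7,700 × [1 − (1+r)^−300] / r × (1+r) = CHF 1,067,012.07

CHF 1,067,012.07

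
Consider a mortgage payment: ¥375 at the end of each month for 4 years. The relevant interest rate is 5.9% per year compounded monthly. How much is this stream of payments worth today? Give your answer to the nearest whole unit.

This is an ordinary annuity: 48 payments of ¥375 at the end of each month.
Periodic rate r = 0.059/12 per month; n is counted in months.
PV = PMT × [(1 − (1+r)^−n)/r] = 375 × [1 − (1+r)^−48] / r = ¥15,999

¥15,999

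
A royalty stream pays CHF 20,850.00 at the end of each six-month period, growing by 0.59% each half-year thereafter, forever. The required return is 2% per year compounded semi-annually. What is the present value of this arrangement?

Periodic rate r = 0.02/2 per half-year.
Growing perpetuity (Gordon): PV = PMT₁ / (r − g) = 20,850 / (r − 0.0059) = CHF 5,085,365.85.

CHF 5,085,365.85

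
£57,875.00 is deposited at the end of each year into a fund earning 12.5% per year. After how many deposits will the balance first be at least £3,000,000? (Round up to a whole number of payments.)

18 payments

Periodic rate r = 0.125 per year.
Ordinary annuity FV: 3,000,000 = 57,875 × [((1+r)^n − 1)/r].
(1+r)^n = 1 + 3,000,000 × r / 57,875, so n = ln(1 + 3,000,000·r/57,875) / ln(1+r) = 17.08.
Round up to a whole number of payments: n = 18.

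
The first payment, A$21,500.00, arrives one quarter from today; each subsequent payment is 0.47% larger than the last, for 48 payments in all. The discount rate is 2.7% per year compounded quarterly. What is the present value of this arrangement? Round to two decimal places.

Periodic rate r = 0.027/4 per quarter; n is counted in quarters.
Growing ordinary annuity: PV = PMT₁ × [1 − ((1+g)/(1+r))^n] / (r − g) = 21,500 × [1 − ((1+0.0047)/(1+r))^48] / (r − 0.0047) = A$977,525.61.

A$977,525.61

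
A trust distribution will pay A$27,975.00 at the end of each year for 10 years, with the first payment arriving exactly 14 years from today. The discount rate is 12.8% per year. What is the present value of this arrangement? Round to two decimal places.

A$31,969.13

Ordinary annuity of 10 payments, first payment at period 14.
Periodic rate r = 0.128 per year.
The ordinary-annuity PV formula values the stream one period before the first payment (period 13); discount that back 13 periods:
PV₀ = 27,975 × [1 − (1+r)^−10] / r × (1+r)^−13 = A$31,969.13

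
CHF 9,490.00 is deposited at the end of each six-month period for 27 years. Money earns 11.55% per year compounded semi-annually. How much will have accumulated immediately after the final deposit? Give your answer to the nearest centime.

This is an ordinary annuity: 54 deposits of CHF 9,490.00 at the end of each six-month period.
Periodic rate r = 0.1155/2 per half-year; n is counted in half-years.
FV = PMT × [((1+r)^n − 1)/r] = 9,490 × [(1+r)^54 − 1] / r = CHF 3,242,874.39

CHF 3,242,874.39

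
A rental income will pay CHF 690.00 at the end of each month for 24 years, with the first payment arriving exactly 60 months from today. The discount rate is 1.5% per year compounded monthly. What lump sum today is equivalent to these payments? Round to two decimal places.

CHF 154,944.66

Ordinary annuity of 288 payments, first payment at period 60.
Periodic rate r = 0.015/12 per month; n is counted in months.
The ordinary-annuity PV formula values the stream one period before the first payment (period 59); discount that back 59 periods:
PV₀ = 690 × [1 − (1+r)^−288] / r × (1+r)^−59 = CHF 154,944.66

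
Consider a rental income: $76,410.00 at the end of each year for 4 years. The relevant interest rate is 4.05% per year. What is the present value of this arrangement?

This is an ordinary annuity: 4 payments of $76,410.00 at the end of each year.
Periodic rate r = 0.0405 per year.
PV = PMT × [(1 − (1+r)^−n)/r] = 76,410 × [1 − (1+r)^−4] / r = $277,033.77

$277,033.77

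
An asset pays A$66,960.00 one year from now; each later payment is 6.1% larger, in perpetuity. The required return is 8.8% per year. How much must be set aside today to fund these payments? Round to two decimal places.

Periodic rate r = 0.088 per year.
Growing perpetuity (Gordon): PV = PMT₁ / (r − g) = 66,960 / (r − 0.061) = A$2,480,000.00.

A$2,480,000.00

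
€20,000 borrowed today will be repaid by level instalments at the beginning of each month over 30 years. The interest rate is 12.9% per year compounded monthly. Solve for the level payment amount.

€217.34

Level annuity due; solve PV = PMT × [(1 − (1+r)^−n)/r] × (1+r) for PMT.
Periodic rate r = 0.129/12 per month; n is counted in months.
With n = 360: PMT = 20,000 / ([(1 − (1+r)^−n)/r] × (1+r)) = €217.34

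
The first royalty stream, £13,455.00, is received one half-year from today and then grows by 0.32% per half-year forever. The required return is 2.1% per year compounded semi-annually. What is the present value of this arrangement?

£1,843,150.68

Periodic rate r = 0.021/2 per half-year.
Growing perpetuity (Gordon): PV = PMT₁ / (r − g) = 13,455 / (r − 0.0032) = £1,843,150.68.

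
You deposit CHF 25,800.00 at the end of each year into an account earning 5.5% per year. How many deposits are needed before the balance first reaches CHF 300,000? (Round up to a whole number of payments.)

Periodic rate r = 0.055 per year.
Ordinary annuity FV: 300,000 = 25,800 × [((1+r)^n − 1)/r].
(1+r)^n = 1 + 300,000 × r / 25,800, so n = ln(1 + 300,000·r/25,800) / ln(1+r) = 9.23.
Round up to a whole number of payments: n = 10.

10 payments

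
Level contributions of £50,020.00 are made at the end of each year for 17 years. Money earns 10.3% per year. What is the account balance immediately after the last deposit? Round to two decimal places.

£2,085,298.47

This is an ordinary annuity: 17 deposits of £50,020.00 at the end of each year.
Periodic rate r = 0.103 per year.
FV = PMT × [((1+r)^n − 1)/r] = 50,020 × [(1+r)^17 − 1] / r = £2,085,298.47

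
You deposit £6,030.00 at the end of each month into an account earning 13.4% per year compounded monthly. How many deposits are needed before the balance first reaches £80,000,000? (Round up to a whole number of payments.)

Periodic rate r = 0.134/12 per month; n is counted in months.
Ordinary annuity FV: 80,000,000 = 6,030 × [((1+r)^n − 1)/r].
(1+r)^n = 1 + 80,000,000 × r / 6,030, so n = ln(1 + 80,000,000·r/6,030) / ln(1+r) = 450.70.
Round up to a whole number of payments: n = 451.

451 payments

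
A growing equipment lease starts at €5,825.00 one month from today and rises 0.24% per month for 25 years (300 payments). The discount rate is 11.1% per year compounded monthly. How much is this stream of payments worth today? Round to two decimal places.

Periodic rate r = 0.111/12 per month; n is counted in months.
Growing ordinary annuity: PV = PMT₁ × [1 − ((1+g)/(1+r))^n] / (r − g) = 5,825 × [1 − ((1+0.0024)/(1+r))^300] / (r − 0.0024) = €740,136.10.

€740,136.10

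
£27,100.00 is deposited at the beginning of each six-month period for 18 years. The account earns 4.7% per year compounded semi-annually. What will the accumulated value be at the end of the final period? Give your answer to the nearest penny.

£1,543,361.45

This is an annuity due: 36 deposits of £27,100.00 at the beginning of each six-month period.
Periodic rate r = 0.047/2 per half-year; n is counted in half-years.
FV = PMT × [((1+r)^n − 1)/r] × (1+r) = 27,100 × [(1+r)^36 − 1] / r × (1+r) = £1,543,361.45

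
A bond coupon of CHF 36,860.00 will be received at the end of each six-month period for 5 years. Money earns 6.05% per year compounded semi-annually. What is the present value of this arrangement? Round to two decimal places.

This is an ordinary annuity: 10 payments of CHF 36,860.00 at the end of each six-month period.
Periodic rate r = 0.0605/2 per half-year; n is counted in half-years.
PV = PMT × [(1 − (1+r)^−n)/r] = 36,860 × [1 − (1+r)^−10] / r = CHF 314,022.50

CHF 314,022.50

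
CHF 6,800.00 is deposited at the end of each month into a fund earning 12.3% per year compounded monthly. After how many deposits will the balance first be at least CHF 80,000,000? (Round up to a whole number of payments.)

471 payments

Periodic rate r = 0.123/12 per month; n is counted in months.
Ordinary annuity FV: 80,000,000 = 6,800 × [((1+r)^n − 1)/r].
(1+r)^n = 1 + 80,000,000 × r / 6,800, so n = ln(1 + 80,000,000·r/6,800) / ln(1+r) = 470.75.
Round up to a whole number of payments: n = 471.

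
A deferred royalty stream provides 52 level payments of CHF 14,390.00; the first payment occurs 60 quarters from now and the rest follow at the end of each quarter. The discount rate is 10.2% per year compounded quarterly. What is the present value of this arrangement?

CHF 93,249.40

Ordinary annuity of 52 payments, first payment at period 60.
Periodic rate r = 0.102/4 per quarter; n is counted in quarters.
The ordinary-annuity PV formula values the stream one period before the first payment (period 59); discount that back 59 periods:
PV₀ = 14,390 × [1 − (1+r)^−52] / r × (1+r)^−59 = CHF 93,249.40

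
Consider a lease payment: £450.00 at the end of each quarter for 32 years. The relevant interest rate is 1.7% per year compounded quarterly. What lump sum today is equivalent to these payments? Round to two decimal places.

£44,355.03

This is an ordinary annuity: 128 payments of £450.00 at the end of each quarter.
Periodic rate r = 0.017/4 per quarter; n is counted in quarters.
PV = PMT × [(1 − (1+r)^−n)/r] = 450 × [1 − (1+r)^−128] / r = £44,355.03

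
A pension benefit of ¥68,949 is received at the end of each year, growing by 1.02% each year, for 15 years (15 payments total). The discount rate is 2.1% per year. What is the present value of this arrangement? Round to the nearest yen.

¥941,289

Periodic rate r = 0.021 per year.
Growing ordinary annuity: PV = PMT₁ × [1 − ((1+g)/(1+r))^n] / (r − g) = 68,949 × [1 − ((1+0.0102)/(1+r))^15] / (r − 0.0102) = ¥941,289.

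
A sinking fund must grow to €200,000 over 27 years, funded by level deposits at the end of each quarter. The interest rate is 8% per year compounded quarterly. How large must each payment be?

Level ordinary annuity; solve FV = PMT × [((1+r)^n − 1)/r] for PMT.
Periodic rate r = 0.08/4 per quarter; n is counted in quarters.
With n = 108: PMT = 200,000 / ([((1+r)^n − 1)/r]) = €534.17

€534.17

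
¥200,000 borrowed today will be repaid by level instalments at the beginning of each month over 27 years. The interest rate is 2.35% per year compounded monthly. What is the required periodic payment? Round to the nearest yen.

¥833

Level annuity due; solve PV = PMT × [(1 − (1+r)^−n)/r] × (1+r) for PMT.
Periodic rate r = 0.0235/12 per month; n is counted in months.
With n = 324: PMT = 200,000 / ([(1 − (1+r)^−n)/r] × (1+r)) = ¥833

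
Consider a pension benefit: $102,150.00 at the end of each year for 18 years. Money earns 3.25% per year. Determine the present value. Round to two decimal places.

This is an ordinary annuity: 18 payments of $102,150.00 at the end of each year.
Periodic rate r = 0.0325 per year.
PV = PMT × [(1 − (1+r)^−n)/r] = 102,150 × [1 − (1+r)^−18] / r = $1,375,680.69

$1,375,680.69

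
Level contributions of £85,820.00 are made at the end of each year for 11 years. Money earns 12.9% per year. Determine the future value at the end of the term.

£1,861,885.32

This is an ordinary annuity: 11 deposits of £85,820.00 at the end of each year.
Periodic rate r = 0.129 per year.
FV = PMT × [((1+r)^n − 1)/r] = 85,820 × [(1+r)^11 − 1] / r = £1,861,885.32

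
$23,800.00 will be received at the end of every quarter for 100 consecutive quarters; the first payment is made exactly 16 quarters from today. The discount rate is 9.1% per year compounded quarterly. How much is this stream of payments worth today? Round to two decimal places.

Ordinary annuity of 100 payments, first payment at period 16.
Periodic rate r = 0.091/4 per quarter; n is counted in quarters.
The ordinary-annuity PV formula values the stream one period before the first payment (period 15); discount that back 15 periods:
PV₀ = 23,800 × [1 − (1+r)^−100] / r × (1+r)^−15 = $667,816.76

$667,816.76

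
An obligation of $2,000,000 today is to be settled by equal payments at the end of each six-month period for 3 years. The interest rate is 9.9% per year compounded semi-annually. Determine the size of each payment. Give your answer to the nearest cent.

$393,405.10

Level ordinary annuity; solve PV = PMT × [(1 − (1+r)^−n)/r] for PMT.
Periodic rate r = 0.099/2 per half-year; n is counted in half-years.
With n = 6: PMT = 2,000,000 / ([(1 − (1+r)^−n)/r]) = $393,405.10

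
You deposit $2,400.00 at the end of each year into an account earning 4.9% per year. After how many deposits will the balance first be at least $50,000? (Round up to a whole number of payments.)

15 payments

Periodic rate r = 0.049 per year.
Ordinary annuity FV: 50,000 = 2,400 × [((1+r)^n − 1)/r].
(1+r)^n = 1 + 50,000 × r / 2,400, so n = ln(1 + 50,000·r/2,400) / ln(1+r) = 14.71.
Round up to a whole number of payments: n = 15.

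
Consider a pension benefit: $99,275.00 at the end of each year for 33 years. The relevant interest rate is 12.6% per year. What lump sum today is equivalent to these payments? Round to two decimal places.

$772,203.95

This is an ordinary annuity: 33 payments of $99,275.00 at the end of each year.
Periodic rate r = 0.126 per year.
PV = PMT × [(1 − (1+r)^−n)/r] = 99,275 × [1 − (1+r)^−33] / r = $772,203.95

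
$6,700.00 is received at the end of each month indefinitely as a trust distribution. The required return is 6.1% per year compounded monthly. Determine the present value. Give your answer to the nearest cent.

$1,318,032.79

Periodic rate r = 0.061/12 per month.
Level perpetuity: PV = PMT / r = 6,700 / (0.061/12) = $1,318,032.79.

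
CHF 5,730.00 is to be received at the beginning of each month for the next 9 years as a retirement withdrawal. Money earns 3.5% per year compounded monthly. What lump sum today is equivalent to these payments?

CHF 531,737.96

This is an annuity due: 108 payments of CHF 5,730.00 at the beginning of each month.
Periodic rate r = 0.035/12 per month; n is counted in months.
PV = PMT × [(1 − (1+r)^−n)/r] × (1+r) = 5,730 × [1 − (1+r)^−108] / r × (1+r) = CHF 531,737.96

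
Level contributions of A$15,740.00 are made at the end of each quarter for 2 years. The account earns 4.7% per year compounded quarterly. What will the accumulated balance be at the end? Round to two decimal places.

This is an ordinary annuity: 8 deposits of A$15,740.00 at the end of each quarter.
Periodic rate r = 0.047/4 per quarter; n is counted in quarters.
FV = PMT × [((1+r)^n − 1)/r] = 15,740 × [(1+r)^8 − 1] / r = A$131,221.96

A$131,221.96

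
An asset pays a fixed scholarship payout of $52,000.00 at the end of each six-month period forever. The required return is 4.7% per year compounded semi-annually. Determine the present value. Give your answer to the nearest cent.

Periodic rate r = 0.047/2 per half-year.
Level perpetuity: PV = PMT / r = 52,000 / (0.047/2) = $2,212,765.96.

$2,212,765.96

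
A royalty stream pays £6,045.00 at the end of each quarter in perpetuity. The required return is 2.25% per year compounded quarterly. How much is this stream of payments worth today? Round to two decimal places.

Periodic rate r = 0.0225/4 per quarter.
Level perpetuity: PV = PMT / r = 6,045 / (0.0225/4) = £1,074,666.67.

£1,074,666.67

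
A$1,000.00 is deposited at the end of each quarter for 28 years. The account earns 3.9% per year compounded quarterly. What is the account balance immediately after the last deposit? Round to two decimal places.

This is an ordinary annuity: 112 deposits of A$1,000.00 at the end of each quarter.
Periodic rate r = 0.039/4 per quarter; n is counted in quarters.
FV = PMT × [((1+r)^n − 1)/r] = 1,000 × [(1+r)^112 − 1] / r = A$201,487.93

A$201,487.93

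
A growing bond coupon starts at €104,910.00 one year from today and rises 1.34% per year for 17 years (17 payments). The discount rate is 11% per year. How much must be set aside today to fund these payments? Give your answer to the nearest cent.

Periodic rate r = 0.11 per year.
Growing ordinary annuity: PV = PMT₁ × [1 − ((1+g)/(1+r))^n] / (r − g) = 104,910 × [1 − ((1+0.0134)/(1+r))^17] / (r − 0.0134) = €855,018.23.

€855,018.23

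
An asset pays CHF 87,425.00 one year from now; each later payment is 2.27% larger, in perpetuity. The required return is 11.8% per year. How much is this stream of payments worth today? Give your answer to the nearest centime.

Periodic rate r = 0.118 per year.
Growing perpetuity (Gordon): PV = PMT₁ / (r − g) = 87,425 / (r − 0.0227) = CHF 917,366.21.

CHF 917,366.21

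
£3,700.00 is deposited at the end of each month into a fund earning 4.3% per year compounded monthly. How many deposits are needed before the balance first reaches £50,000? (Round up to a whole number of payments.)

Periodic rate r = 0.043/12 per month; n is counted in months.
Ordinary annuity FV: 50,000 = 3,700 × [((1+r)^n − 1)/r].
(1+r)^n = 1 + 50,000 × r / 3,700, so n = ln(1 + 50,000·r/3,700) / ln(1+r) = 13.22.
Round up to a whole number of payments: n = 14.

14 payments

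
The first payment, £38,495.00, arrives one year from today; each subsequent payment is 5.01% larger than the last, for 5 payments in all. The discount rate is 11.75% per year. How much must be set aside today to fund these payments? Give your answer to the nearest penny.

£152,676.55

Periodic rate r = 0.1175 per year.
Growing ordinary annuity: PV = PMT₁ × [1 − ((1+g)/(1+r))^n] / (r − g) = 38,495 × [1 − ((1+0.0501)/(1+r))^5] / (r − 0.0501) = £152,676.55.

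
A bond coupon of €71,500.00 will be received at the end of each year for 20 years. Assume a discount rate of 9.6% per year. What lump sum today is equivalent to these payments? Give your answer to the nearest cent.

€625,715.81

This is an ordinary annuity: 20 payments of €71,500.00 at the end of each year.
Periodic rate r = 0.096 per year.
PV = PMT × [(1 − (1+r)^−n)/r] = 71,500 × [1 − (1+r)^−20] / r = €625,715.81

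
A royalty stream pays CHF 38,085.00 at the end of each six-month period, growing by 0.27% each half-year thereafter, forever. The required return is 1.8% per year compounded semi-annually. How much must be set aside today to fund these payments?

Periodic rate r = 0.018/2 per half-year.
Growing perpetuity (Gordon): PV = PMT₁ / (r − g) = 38,085 / (r − 0.0027) = CHF 6,045,238.10.

CHF 6,045,238.10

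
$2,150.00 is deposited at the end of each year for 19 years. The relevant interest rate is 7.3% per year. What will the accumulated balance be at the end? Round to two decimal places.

$82,881.71

This is an ordinary annuity: 19 deposits of $2,150.00 at the end of each year.
Periodic rate r = 0.073 per year.
FV = PMT × [((1+r)^n − 1)/r] = 2,150 × [(1+r)^19 − 1] / r = $82,881.71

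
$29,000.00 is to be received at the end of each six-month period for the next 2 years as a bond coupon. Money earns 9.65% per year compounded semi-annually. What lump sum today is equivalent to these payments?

$103,251.97

This is an ordinary annuity: 4 payments of $29,000.00 at the end of each six-month period.
Periodic rate r = 0.0965/2 per half-year; n is counted in half-years.
PV = PMT × [(1 − (1+r)^−n)/r] = 29,000 × [1 − (1+r)^−4] / r = $103,251.97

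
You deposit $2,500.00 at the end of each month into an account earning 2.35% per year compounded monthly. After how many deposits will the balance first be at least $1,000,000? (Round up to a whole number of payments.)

Periodic rate r = 0.0235/12 per month; n is counted in months.
Ordinary annuity FV: 1,000,000 = 2,500 × [((1+r)^n − 1)/r].
(1+r)^n = 1 + 1,000,000 × r / 2,500, so n = ln(1 + 1,000,000·r/2,500) / ln(1+r) = 295.69.
Round up to a whole number of payments: n = 296.

296 payments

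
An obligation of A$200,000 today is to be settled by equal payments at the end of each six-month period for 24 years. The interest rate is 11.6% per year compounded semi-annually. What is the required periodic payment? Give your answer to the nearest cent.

Level ordinary annuity; solve PV = PMT × [(1 − (1+r)^−n)/r] for PMT.
Periodic rate r = 0.116/2 per half-year; n is counted in half-years.
With n = 48: PMT = 200,000 / ([(1 − (1+r)^−n)/r]) = A$12,430.17

A$12,430.17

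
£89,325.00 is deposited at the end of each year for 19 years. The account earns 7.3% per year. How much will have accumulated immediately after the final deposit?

£3,443,445.96

This is an ordinary annuity: 19 deposits of £89,325.00 at the end of each year.
Periodic rate r = 0.073 per year.
FV = PMT × [((1+r)^n − 1)/r] = 89,325 × [(1+r)^19 − 1] / r = £3,443,445.96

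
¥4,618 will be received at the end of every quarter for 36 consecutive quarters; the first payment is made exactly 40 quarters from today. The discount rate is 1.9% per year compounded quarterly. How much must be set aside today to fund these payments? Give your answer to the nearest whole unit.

¥126,750

Ordinary annuity of 36 payments, first payment at period 40.
Periodic rate r = 0.019/4 per quarter; n is counted in quarters.
The ordinary-annuity PV formula values the stream one period before the first payment (period 39); discount that back 39 periods:
PV₀ = 4,618 × [1 − (1+r)^−36] / r × (1+r)^−39 = ¥126,750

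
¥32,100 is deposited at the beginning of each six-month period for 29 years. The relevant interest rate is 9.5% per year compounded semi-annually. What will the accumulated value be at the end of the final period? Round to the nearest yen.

This is an annuity due: 58 deposits of ¥32,100 at the beginning of each six-month period.
Periodic rate r = 0.095/2 per half-year; n is counted in half-years.
FV = PMT × [((1+r)^n − 1)/r] × (1+r) = 32,100 × [(1+r)^58 − 1] / r × (1+r) = ¥9,736,890

¥9,736,890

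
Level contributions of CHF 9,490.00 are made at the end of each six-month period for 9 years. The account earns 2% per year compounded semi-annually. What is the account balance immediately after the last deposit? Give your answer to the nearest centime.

This is an ordinary annuity: 18 deposits of CHF 9,490.00 at the end of each six-month period.
Periodic rate r = 0.02/2 per half-year; n is counted in half-years.
FV = PMT × [((1+r)^n − 1)/r] = 9,490 × [(1+r)^18 − 1] / r = CHF 186,143.95

CHF 186,143.95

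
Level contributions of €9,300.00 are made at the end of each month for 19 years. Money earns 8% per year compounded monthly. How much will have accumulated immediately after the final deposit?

€4,951,161.58

This is an ordinary annuity: 228 deposits of €9,300.00 at the end of each month.
Periodic rate r = 0.08/12 per month; n is counted in months.
FV = PMT × [((1+r)^n − 1)/r] = 9,300 × [(1+r)^228 − 1] / r = €4,951,161.58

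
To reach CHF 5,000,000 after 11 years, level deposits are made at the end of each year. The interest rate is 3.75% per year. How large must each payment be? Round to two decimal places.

CHF 375,576.07

Level ordinary annuity; solve FV = PMT × [((1+r)^n − 1)/r] for PMT.
Periodic rate r = 0.0375 per year.
With n = 11: PMT = 5,000,000 / ([((1+r)^n − 1)/r]) = CHF 375,576.07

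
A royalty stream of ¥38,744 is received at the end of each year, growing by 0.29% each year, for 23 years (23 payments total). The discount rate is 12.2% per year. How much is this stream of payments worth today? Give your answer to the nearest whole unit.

¥300,681

Periodic rate r = 0.122 per year.
Growing ordinary annuity: PV = PMT₁ × [1 − ((1+g)/(1+r))^n] / (r − g) = 38,744 × [1 − ((1+0.0029)/(1+r))^23] / (r − 0.0029) = ¥300,681.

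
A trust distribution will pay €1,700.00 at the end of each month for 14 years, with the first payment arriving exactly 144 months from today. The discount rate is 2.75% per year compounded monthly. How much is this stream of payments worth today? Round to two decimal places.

€170,713.83

Ordinary annuity of 168 payments, first payment at period 144.
Periodic rate r = 0.0275/12 per month; n is counted in months.
The ordinary-annuity PV formula values the stream one period before the first payment (period 143); discount that back 143 periods:
PV₀ = 1,700 × [1 − (1+r)^−168] / r × (1+r)^−143 = €170,713.83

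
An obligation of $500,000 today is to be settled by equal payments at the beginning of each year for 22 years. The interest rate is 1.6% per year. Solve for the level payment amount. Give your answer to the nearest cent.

$26,713.53

Level annuity due; solve PV = PMT × [(1 − (1+r)^−n)/r] × (1+r) for PMT.
Periodic rate r = 0.016 per year.
With n = 22: PMT = 500,000 / ([(1 − (1+r)^−n)/r] × (1+r)) = $26,713.53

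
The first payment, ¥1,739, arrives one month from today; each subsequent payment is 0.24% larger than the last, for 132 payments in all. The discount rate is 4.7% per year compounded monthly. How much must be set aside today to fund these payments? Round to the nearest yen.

Periodic rate r = 0.047/12 per month; n is counted in months.
Growing ordinary annuity: PV = PMT₁ × [1 − ((1+g)/(1+r))^n] / (r − g) = 1,739 × [1 − ((1+0.0024)/(1+r))^132] / (r − 0.0024) = ¥207,438.

¥207,438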